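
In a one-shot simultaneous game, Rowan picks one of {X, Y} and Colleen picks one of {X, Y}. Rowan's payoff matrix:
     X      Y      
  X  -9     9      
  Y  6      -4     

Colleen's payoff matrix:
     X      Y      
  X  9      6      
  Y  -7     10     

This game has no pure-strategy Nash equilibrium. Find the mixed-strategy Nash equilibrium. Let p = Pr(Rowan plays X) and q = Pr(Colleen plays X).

Rowan's mix must leave Colleen indifferent between X and Y.
  Colleen's payoff to X: p·9 + (1−p)·(-7) = 16p - 7
  Colleen's payoff to Y: p·6 + (1−p)·10 = -4p + 10
  16p - 7 = -4p + 10  ⇒  20p = 17  ⇒  p = 17/20.
Colleen's mix must leave Rowan indifferent between X and Y.
  Rowan's payoff to X: q·(-9) + (1−q)·9 = -18q + 9
  Rowan's payoff to Y: q·6 + (1−q)·(-4) = 10q - 4
  -18q + 9 = 10q - 4  ⇒  -28q = -13  ⇒  q = 13/28.

p = 17/20, q = 13/28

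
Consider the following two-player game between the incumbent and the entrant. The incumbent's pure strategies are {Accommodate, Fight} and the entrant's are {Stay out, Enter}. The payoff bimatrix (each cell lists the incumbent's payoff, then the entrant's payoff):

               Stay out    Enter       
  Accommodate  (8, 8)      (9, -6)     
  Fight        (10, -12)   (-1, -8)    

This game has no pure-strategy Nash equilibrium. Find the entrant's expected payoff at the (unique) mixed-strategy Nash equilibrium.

-68/9

For the entrant to be willing to mix, the entrant must be indifferent between Stay out and Enter, which pins down the incumbent's mix.
  the entrant's expected payoff from Stay out: p·8 + (1−p)·(-12) = 20p - 12
  the entrant's expected payoff from Enter: p·(-6) + (1−p)·(-8) = 2p - 8
  20p - 12 = 2p - 8  ⇒  18p = 4  ⇒  p = 2/9.
At equilibrium the entrant is indifferent across columns, so the entrant's payoff equals the payoff from Stay out: (2/9)·8 + (7/9)·(-12) = -68/9.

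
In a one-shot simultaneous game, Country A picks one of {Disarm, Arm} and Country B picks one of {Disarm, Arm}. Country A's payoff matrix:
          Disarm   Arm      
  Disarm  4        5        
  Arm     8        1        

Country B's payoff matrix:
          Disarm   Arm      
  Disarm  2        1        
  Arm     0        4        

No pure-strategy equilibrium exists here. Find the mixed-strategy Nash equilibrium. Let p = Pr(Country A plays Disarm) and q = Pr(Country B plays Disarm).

Country A's mix must leave Country B indifferent between Disarm and Arm.
  Country B's expected payoff from Disarm: p·2 + (1−p)·0 = 2p
  Country B's expected payoff from Arm: p·1 + (1−p)·4 = -3p + 4
  2p = -3p + 4  ⇒  5p = 4  ⇒  p = 4/5.
In a mixed equilibrium Country A is indifferent between Disarm and Arm; this condition fixes q.
  Country A's payoff from Disarm: q·4 + (1−q)·5 = -q + 5
  Country A's payoff from Arm: q·8 + (1−q)·1 = 7q + 1
  -q + 5 = 7q + 1  ⇒  -8q = -4  ⇒  q = 1/2.

p = 4/5, q = 1/2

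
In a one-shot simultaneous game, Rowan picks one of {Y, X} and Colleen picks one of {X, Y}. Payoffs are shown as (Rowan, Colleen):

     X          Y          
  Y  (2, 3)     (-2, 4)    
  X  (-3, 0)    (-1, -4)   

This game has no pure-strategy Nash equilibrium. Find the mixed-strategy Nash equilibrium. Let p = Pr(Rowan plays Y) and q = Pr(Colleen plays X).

Rowan's mix must leave Colleen indifferent between X and Y.
  Colleen's payoff to X: p·3 + (1−p)·0 = 3p
  Colleen's payoff to Y: p·4 + (1−p)·(-4) = 8p - 4
  3p = 8p - 4  ⇒  -5p = -4  ⇒  p = 4/5.
Rowan's indifference between Y and X determines Colleen's mixing probability q:
  Rowan's payoff from Y: q·2 + (1−q)·(-2) = 4q - 2
  Rowan's payoff from X: q·(-3) + (1−q)·(-1) = -2q - 1
  4q - 2 = -2q - 1  ⇒  6q = 1  ⇒  q = 1/6.

p = 4/5, q = 1/6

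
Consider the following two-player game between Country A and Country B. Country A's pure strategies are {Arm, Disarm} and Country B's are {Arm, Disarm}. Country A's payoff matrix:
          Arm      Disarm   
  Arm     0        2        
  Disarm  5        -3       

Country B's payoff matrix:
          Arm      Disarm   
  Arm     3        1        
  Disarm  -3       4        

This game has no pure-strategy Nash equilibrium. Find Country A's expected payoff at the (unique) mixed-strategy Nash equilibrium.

Set Country A's expected payoff from Arm equal to that from Disarm:
  Country A's payoff from Arm: q·0 + (1−q)·2 = -2q + 2
  Country A's payoff from Disarm: q·5 + (1−q)·(-3) = 8q - 3
  -2q + 2 = 8q - 3  ⇒  -10q = -5  ⇒  q = 1/2.
At equilibrium Country A is indifferent across rows, so Country A's payoff equals the payoff from Arm: (1/2)·0 + (1/2)·2 = 1.

1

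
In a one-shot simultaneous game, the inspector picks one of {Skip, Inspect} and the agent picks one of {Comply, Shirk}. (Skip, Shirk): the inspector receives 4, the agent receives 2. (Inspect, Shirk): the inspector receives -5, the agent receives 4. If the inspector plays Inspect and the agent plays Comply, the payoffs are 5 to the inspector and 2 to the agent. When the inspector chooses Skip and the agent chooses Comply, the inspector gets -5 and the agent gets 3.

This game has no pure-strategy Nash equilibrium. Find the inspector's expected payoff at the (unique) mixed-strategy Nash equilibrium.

For the inspector to be willing to mix, the inspector must be indifferent between Skip and Inspect, which pins down the agent's mix.
  the inspector's expected payoff from Skip: q·(-5) + (1−q)·4 = -9q + 4
  the inspector's expected payoff from Inspect: q·5 + (1−q)·(-5) = 10q - 5
  -9q + 4 = 10q - 5  ⇒  -19q = -9  ⇒  q = 9/19.
At equilibrium the inspector is indifferent across rows, so the inspector's payoff equals the payoff from Skip: (9/19)·(-5) + (10/19)·4 = -5/19.

-5/19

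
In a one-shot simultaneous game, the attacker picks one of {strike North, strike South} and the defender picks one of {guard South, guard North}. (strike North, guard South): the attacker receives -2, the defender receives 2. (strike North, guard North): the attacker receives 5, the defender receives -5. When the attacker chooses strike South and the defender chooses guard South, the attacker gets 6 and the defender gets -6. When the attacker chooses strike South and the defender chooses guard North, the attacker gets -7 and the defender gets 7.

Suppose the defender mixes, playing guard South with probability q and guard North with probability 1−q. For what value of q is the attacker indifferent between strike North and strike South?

q = 3/5

For the attacker to be willing to mix, the attacker must be indifferent between strike North and strike South, which pins down the defender's mix.
  the attacker's payoff to strike North: q·(-2) + (1−q)·5 = -7q + 5
  the attacker's payoff to strike South: q·6 + (1−q)·(-7) = 13q - 7
  -7q + 5 = 13q - 7  ⇒  -20q = -12  ⇒  q = 3/5.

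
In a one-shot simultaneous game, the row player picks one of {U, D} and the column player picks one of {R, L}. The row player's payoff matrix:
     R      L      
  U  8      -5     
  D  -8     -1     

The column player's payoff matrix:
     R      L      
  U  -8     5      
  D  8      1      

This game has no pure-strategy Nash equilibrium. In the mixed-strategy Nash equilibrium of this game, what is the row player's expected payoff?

-12/5

For the row player to be willing to mix, the row player must be indifferent between U and D, which pins down the column player's mix.
  the row player's expected payoff from U: q·8 + (1−q)·(-5) = 13q - 5
  the row player's expected payoff from D: q·(-8) + (1−q)·(-1) = -7q - 1
  13q - 5 = -7q - 1  ⇒  20q = 4  ⇒  q = 1/5.
At equilibrium the row player is indifferent across rows, so the row player's payoff equals the payoff from U: (1/5)·8 + (4/5)·(-5) = -12/5.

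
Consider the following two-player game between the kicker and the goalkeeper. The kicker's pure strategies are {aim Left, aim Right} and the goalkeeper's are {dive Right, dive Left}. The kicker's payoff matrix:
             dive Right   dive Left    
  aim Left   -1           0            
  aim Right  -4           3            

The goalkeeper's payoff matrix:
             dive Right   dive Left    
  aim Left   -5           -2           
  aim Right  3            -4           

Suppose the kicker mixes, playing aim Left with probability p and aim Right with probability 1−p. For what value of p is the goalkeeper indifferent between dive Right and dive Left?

For the goalkeeper to be willing to mix, the goalkeeper must be indifferent between dive Right and dive Left, which pins down the kicker's mix.
  the goalkeeper's payoff from dive Right: p·(-5) + (1−p)·3 = -8p + 3
  the goalkeeper's payoff from dive Left: p·(-2) + (1−p)·(-4) = 2p - 4
  -8p + 3 = 2p - 4  ⇒  -10p = -7  ⇒  p = 7/10.

p = 7/10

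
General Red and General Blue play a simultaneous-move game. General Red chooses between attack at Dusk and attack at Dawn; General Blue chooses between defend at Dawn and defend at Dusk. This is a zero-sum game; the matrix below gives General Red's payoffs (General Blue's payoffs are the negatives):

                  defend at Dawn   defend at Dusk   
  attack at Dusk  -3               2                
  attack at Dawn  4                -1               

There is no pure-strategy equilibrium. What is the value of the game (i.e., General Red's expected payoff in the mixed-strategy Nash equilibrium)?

v = 1/2

In a mixed equilibrium General Red is indifferent between attack at Dusk and attack at Dawn; this condition fixes q.
  General Red's payoff to attack at Dusk: q·(-3) + (1−q)·2 = -5q + 2
  General Red's payoff to attack at Dawn: q·4 + (1−q)·(-1) = 5q - 1
  -5q + 2 = 5q - 1  ⇒  -10q = -3  ⇒  q = 3/10.
The value is General Red's expected payoff against this mix (using attack at Dusk): (3/10)·(-3) + (7/10)·2 = 1/2.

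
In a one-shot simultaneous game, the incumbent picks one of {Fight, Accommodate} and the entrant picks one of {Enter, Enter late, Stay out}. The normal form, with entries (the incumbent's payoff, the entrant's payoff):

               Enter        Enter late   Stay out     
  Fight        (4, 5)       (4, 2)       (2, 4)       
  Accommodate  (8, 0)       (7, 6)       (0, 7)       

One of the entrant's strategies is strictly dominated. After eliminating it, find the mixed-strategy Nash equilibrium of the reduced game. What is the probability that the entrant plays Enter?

The entrant's strategy Enter late is strictly dominated by Stay out: 4 > 2 and 7 > 6. Eliminate Enter late.
Set the incumbent's expected payoff from Fight equal to that from Accommodate:
  the incumbent's payoff to Fight: q·4 + (1−q)·2 = 2q + 2
  the incumbent's payoff to Accommodate: q·8 + (1−q)·0 = 8q
  2q + 2 = 8q  ⇒  -6q = -2  ⇒  q = 1/3.

q = 1/3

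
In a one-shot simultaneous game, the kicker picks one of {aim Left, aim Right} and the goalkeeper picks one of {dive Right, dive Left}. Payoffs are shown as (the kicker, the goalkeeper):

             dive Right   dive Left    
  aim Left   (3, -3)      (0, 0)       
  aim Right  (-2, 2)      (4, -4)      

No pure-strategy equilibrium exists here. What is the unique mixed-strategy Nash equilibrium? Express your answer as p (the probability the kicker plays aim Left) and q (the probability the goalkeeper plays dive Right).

p = 2/3, q = 4/9

For the goalkeeper to be willing to mix, the goalkeeper must be indifferent between dive Right and dive Left, which pins down the kicker's mix.
  the goalkeeper's expected payoff from dive Right: p·(-3) + (1−p)·2 = -5p + 2
  the goalkeeper's expected payoff from dive Left: p·0 + (1−p)·(-4) = 4p - 4
  -5p + 2 = 4p - 4  ⇒  -9p = -6  ⇒  p = 2/3.
The goalkeeper's mix must leave the kicker indifferent between aim Left and aim Right.
  the kicker's payoff from aim Left: q·3 + (1−q)·0 = 3q
  the kicker's payoff from aim Right: q·(-2) + (1−q)·4 = -6q + 4
  3q = -6q + 4  ⇒  9q = 4  ⇒  q = 4/9.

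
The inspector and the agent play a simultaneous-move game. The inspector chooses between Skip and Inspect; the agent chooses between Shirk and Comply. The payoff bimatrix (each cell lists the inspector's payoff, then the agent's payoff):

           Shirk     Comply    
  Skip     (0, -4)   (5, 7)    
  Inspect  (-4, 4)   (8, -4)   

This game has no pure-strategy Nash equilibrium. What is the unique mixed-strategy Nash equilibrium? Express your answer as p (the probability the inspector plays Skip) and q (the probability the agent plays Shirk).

The agent's indifference between Shirk and Comply determines the inspector's mixing probability p:
  the agent's payoff to Shirk: p·(-4) + (1−p)·4 = -8p + 4
  the agent's payoff to Comply: p·7 + (1−p)·(-4) = 11p - 4
  -8p + 4 = 11p - 4  ⇒  -19p = -8  ⇒  p = 8/19.
In a mixed equilibrium the inspector is indifferent between Skip and Inspect; this condition fixes q.
  the inspector's expected payoff from Skip: q·0 + (1−q)·5 = -5q + 5
  the inspector's expected payoff from Inspect: q·(-4) + (1−q)·8 = -12q + 8
  -5q + 5 = -12q + 8  ⇒  7q = 3  ⇒  q = 3/7.

p = 8/19, q = 3/7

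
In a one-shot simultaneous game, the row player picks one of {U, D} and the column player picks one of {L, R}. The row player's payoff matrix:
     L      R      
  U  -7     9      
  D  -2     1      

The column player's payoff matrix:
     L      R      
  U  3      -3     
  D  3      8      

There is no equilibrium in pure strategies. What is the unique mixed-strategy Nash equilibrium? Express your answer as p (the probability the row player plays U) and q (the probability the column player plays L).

For the column player to be willing to mix, the column player must be indifferent between L and R, which pins down the row player's mix.
  the column player's payoff from L: p·3 + (1−p)·3 = 3
  the column player's payoff from R: p·(-3) + (1−p)·8 = -11p + 8
  3 = -11p + 8  ⇒  11p = 5  ⇒  p = 5/11.
In a mixed equilibrium the row player is indifferent between U and D; this condition fixes q.
  the row player's payoff from U: q·(-7) + (1−q)·9 = -16q + 9
  the row player's payoff from D: q·(-2) + (1−q)·1 = -3q + 1
  -16q + 9 = -3q + 1  ⇒  -13q = -8  ⇒  q = 8/13.

p = 5/11, q = 8/13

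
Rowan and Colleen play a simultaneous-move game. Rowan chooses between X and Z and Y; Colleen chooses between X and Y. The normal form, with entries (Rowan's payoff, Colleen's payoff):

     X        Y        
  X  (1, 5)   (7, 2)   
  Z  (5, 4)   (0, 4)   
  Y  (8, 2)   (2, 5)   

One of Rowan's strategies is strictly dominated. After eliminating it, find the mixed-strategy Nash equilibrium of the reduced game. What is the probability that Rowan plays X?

p = 1/2

Rowan's strategy Z is strictly dominated by Y: 8 > 5 and 2 > 0. Eliminate Z.
Rowan's mix must leave Colleen indifferent between X and Y.
  Colleen's expected payoff from X: p·5 + (1−p)·2 = 3p + 2
  Colleen's expected payoff from Y: p·2 + (1−p)·5 = -3p + 5
  3p + 2 = -3p + 5  ⇒  6p = 3  ⇒  p = 1/2.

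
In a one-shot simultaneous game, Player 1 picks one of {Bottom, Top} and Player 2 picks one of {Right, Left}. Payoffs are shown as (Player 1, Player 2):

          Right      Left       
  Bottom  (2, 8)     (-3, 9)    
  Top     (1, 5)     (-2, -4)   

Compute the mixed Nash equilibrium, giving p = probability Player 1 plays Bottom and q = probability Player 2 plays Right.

Player 2's indifference between Right and Left determines Player 1's mixing probability p:
  Player 2's payoff from Right: p·8 + (1−p)·5 = 3p + 5
  Player 2's payoff from Left: p·9 + (1−p)·(-4) = 13p - 4
  3p + 5 = 13p - 4  ⇒  -10p = -9  ⇒  p = 9/10.
For Player 1 to be willing to mix, Player 1 must be indifferent between Bottom and Top, which pins down Player 2's mix.
  Player 1's payoff to Bottom: q·2 + (1−q)·(-3) = 5q - 3
  Player 1's payoff to Top: q·1 + (1−q)·(-2) = 3q - 2
  5q - 3 = 3q - 2  ⇒  2q = 1  ⇒  q = 1/2.

p = 9/10, q = 1/2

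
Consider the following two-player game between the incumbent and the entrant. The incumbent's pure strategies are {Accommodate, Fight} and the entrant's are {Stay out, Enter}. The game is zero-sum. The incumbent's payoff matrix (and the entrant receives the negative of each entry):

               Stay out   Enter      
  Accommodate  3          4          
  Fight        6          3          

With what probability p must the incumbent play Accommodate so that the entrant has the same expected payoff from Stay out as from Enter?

Set the entrant's expected payoff from Stay out equal to that from Enter:
  the entrant's payoff from Stay out: p·(-3) + (1−p)·(-6) = 3p - 6
  the entrant's payoff from Enter: p·(-4) + (1−p)·(-3) = -p - 3
  3p - 6 = -p - 3  ⇒  4p = 3  ⇒  p = 3/4.

p = 3/4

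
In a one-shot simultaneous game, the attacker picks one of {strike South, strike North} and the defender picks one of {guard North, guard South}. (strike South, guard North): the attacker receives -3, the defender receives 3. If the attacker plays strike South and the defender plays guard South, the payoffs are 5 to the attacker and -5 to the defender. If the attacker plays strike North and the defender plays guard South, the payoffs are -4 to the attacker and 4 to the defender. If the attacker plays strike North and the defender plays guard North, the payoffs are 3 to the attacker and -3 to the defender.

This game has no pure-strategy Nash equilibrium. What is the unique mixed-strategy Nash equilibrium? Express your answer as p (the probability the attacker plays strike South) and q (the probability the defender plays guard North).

Set the defender's expected payoff from guard North equal to that from guard South:
  the defender's payoff from guard North: p·3 + (1−p)·(-3) = 6p - 3
  the defender's payoff from guard South: p·(-5) + (1−p)·4 = -9p + 4
  6p - 3 = -9p + 4  ⇒  15p = 7  ⇒  p = 7/15.
The defender's mix must leave the attacker indifferent between strike South and strike North.
  the attacker's payoff to strike South: q·(-3) + (1−q)·5 = -8q + 5
  the attacker's payoff to strike North: q·3 + (1−q)·(-4) = 7q - 4
  -8q + 5 = 7q - 4  ⇒  -15q = -9  ⇒  q = 3/5.

p = 7/15, q = 3/5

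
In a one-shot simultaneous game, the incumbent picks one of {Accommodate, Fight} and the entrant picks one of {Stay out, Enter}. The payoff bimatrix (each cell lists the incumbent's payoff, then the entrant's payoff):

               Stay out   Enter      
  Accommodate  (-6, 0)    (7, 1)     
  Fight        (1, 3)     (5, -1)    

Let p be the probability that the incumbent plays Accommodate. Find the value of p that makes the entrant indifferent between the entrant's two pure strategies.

The incumbent's mix must leave the entrant indifferent between Stay out and Enter.
  the entrant's payoff from Stay out: p·0 + (1−p)·3 = -3p + 3
  the entrant's payoff from Enter: p·1 + (1−p)·(-1) = 2p - 1
  -3p + 3 = 2p - 1  ⇒  -5p = -4  ⇒  p = 4/5.

p = 4/5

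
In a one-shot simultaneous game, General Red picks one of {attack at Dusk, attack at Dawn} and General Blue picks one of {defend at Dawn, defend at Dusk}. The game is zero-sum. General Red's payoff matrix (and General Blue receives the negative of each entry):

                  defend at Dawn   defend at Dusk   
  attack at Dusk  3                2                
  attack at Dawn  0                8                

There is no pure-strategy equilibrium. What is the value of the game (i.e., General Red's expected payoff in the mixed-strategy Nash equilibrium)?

Set General Red's expected payoff from attack at Dusk equal to that from attack at Dawn:
  General Red's payoff from attack at Dusk: q·3 + (1−q)·2 = q + 2
  General Red's payoff from attack at Dawn: q·0 + (1−q)·8 = -8q + 8
  q + 2 = -8q + 8  ⇒  9q = 6  ⇒  q = 2/3.
The value is General Red's expected payoff against this mix (using attack at Dusk): (2/3)·3 + (1/3)·2 = 8/3.

v = 8/3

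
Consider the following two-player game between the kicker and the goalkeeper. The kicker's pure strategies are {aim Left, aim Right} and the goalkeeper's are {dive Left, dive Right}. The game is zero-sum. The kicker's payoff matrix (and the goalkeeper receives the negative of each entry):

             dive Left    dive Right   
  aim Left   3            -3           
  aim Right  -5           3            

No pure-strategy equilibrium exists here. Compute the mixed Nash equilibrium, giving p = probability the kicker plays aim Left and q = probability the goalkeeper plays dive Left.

p = 4/7, q = 3/7

In a mixed equilibrium the goalkeeper is indifferent between dive Left and dive Right; this condition fixes p.
  the goalkeeper's payoff to dive Left: p·(-3) + (1−p)·5 = -8p + 5
  the goalkeeper's payoff to dive Right: p·3 + (1−p)·(-3) = 6p - 3
  -8p + 5 = 6p - 3  ⇒  -14p = -8  ⇒  p = 4/7.
The goalkeeper's mix must leave the kicker indifferent between aim Left and aim Right.
  the kicker's payoff to aim Left: q·3 + (1−q)·(-3) = 6q - 3
  the kicker's payoff to aim Right: q·(-5) + (1−q)·3 = -8q + 3
  6q - 3 = -8q + 3  ⇒  14q = 6  ⇒  q = 3/7.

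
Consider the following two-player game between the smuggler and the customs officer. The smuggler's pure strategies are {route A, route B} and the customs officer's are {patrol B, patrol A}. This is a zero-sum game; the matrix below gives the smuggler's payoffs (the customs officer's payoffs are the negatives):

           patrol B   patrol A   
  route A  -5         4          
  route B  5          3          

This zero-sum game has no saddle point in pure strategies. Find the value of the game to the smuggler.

v = 35/11

The customs officer's mix must leave the smuggler indifferent between route A and route B.
  the smuggler's payoff from route A: q·(-5) + (1−q)·4 = -9q + 4
  the smuggler's payoff from route B: q·5 + (1−q)·3 = 2q + 3
  -9q + 4 = 2q + 3  ⇒  -11q = -1  ⇒  q = 1/11.
The value is the smuggler's expected payoff against this mix (using route A): (1/11)·(-5) + (10/11)·4 = 35/11.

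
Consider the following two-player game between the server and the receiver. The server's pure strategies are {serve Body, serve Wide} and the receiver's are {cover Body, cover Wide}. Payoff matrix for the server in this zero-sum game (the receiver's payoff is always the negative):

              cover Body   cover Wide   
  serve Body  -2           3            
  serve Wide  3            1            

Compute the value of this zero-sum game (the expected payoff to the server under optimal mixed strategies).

v = 11/7

In a mixed equilibrium the server is indifferent between serve Body and serve Wide; this condition fixes q.
  the server's payoff to serve Body: q·(-2) + (1−q)·3 = -5q + 3
  the server's payoff to serve Wide: q·3 + (1−q)·1 = 2q + 1
  -5q + 3 = 2q + 1  ⇒  -7q = -2  ⇒  q = 2/7.
The value is the server's expected payoff against this mix (using serve Body): (2/7)·(-2) + (5/7)·3 = 11/7.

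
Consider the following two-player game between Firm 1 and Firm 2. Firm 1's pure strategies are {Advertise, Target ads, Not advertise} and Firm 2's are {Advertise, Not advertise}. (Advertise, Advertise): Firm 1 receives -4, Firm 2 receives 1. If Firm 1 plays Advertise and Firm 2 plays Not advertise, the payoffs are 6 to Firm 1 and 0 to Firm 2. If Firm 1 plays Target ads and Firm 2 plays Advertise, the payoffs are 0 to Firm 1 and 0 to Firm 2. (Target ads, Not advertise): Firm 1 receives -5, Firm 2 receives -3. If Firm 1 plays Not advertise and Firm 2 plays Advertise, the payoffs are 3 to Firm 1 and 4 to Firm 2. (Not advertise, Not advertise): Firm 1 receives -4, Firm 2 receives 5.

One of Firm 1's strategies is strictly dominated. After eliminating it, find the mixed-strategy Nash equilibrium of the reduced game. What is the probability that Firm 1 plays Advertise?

Firm 1's strategy Target ads is strictly dominated by Not advertise: 3 > 0 and -4 > -5. Eliminate Target ads.
Firm 2's indifference between Advertise and Not advertise determines Firm 1's mixing probability p:
  Firm 2's expected payoff from Advertise: p·1 + (1−p)·4 = -3p + 4
  Firm 2's expected payoff from Not advertise: p·0 + (1−p)·5 = -5p + 5
  -3p + 4 = -5p + 5  ⇒  2p = 1  ⇒  p = 1/2.

p = 1/2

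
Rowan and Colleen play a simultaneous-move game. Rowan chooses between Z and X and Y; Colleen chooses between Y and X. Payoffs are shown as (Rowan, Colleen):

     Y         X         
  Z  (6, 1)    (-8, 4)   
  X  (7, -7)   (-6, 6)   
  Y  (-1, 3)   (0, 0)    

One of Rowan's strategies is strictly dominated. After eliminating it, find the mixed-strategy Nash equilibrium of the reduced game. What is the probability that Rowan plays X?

p = 3/16

Rowan's strategy Z is strictly dominated by X: 7 > 6 and -6 > -8. Eliminate Z.
Colleen's indifference between Y and X determines Rowan's mixing probability p:
  Colleen's expected payoff from Y: p·(-7) + (1−p)·3 = -10p + 3
  Colleen's expected payoff from X: p·6 + (1−p)·0 = 6p
  -10p + 3 = 6p  ⇒  -16p = -3  ⇒  p = 3/16.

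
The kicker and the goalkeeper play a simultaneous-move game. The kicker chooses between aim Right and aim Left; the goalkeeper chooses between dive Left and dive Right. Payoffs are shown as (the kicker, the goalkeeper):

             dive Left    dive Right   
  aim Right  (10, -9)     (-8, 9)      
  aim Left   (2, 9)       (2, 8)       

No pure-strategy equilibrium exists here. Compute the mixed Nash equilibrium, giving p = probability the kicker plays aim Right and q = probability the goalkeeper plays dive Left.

p = 1/19, q = 5/9

The kicker's mix must leave the goalkeeper indifferent between dive Left and dive Right.
  the goalkeeper's expected payoff from dive Left: p·(-9) + (1−p)·9 = -18p + 9
  the goalkeeper's expected payoff from dive Right: p·9 + (1−p)·8 = p + 8
  -18p + 9 = p + 8  ⇒  -19p = -1  ⇒  p = 1/19.
The goalkeeper's mix must leave the kicker indifferent between aim Right and aim Left.
  the kicker's payoff to aim Right: q·10 + (1−q)·(-8) = 18q - 8
  the kicker's payoff to aim Left: q·2 + (1−q)·2 = 2
  18q - 8 = 2  ⇒  18q = 10  ⇒  q = 5/9.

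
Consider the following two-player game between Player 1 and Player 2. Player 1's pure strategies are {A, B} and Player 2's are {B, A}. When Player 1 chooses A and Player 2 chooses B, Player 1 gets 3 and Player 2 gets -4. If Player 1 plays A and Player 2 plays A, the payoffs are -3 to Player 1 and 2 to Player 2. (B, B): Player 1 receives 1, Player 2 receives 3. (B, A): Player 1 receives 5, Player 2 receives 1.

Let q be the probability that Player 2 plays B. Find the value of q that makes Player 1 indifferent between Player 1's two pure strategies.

q = 4/5

For Player 1 to be willing to mix, Player 1 must be indifferent between A and B, which pins down Player 2's mix.
  Player 1's payoff to A: q·3 + (1−q)·(-3) = 6q - 3
  Player 1's payoff to B: q·1 + (1−q)·5 = -4q + 5
  6q - 3 = -4q + 5  ⇒  10q = 8  ⇒  q = 4/5.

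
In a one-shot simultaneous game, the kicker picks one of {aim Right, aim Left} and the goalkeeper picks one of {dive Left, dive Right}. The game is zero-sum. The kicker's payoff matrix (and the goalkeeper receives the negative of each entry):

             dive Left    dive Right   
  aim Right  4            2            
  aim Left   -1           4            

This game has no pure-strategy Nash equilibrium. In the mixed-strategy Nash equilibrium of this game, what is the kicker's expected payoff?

The goalkeeper's mix must leave the kicker indifferent between aim Right and aim Left.
  the kicker's payoff from aim Right: q·4 + (1−q)·2 = 2q + 2
  the kicker's payoff from aim Left: q·(-1) + (1−q)·4 = -5q + 4
  2q + 2 = -5q + 4  ⇒  7q = 2  ⇒  q = 2/7.
At equilibrium the kicker is indifferent across rows, so the kicker's payoff equals the payoff from aim Right: (2/7)·4 + (5/7)·2 = 18/7.

18/7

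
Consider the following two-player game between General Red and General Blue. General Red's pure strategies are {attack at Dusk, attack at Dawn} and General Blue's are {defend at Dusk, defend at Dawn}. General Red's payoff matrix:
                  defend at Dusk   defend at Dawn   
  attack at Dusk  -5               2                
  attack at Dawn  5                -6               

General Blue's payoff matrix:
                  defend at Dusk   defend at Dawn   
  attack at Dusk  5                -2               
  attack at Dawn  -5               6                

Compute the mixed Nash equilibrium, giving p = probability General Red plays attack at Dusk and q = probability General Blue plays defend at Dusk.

p = 11/18, q = 4/9

General Blue's indifference between defend at Dusk and defend at Dawn determines General Red's mixing probability p:
  General Blue's payoff from defend at Dusk: p·5 + (1−p)·(-5) = 10p - 5
  General Blue's payoff from defend at Dawn: p·(-2) + (1−p)·6 = -8p + 6
  10p - 5 = -8p + 6  ⇒  18p = 11  ⇒  p = 11/18.
General Red's indifference between attack at Dusk and attack at Dawn determines General Blue's mixing probability q:
  General Red's payoff to attack at Dusk: q·(-5) + (1−q)·2 = -7q + 2
  General Red's payoff to attack at Dawn: q·5 + (1−q)·(-6) = 11q - 6
  -7q + 2 = 11q - 6  ⇒  -18q = -8  ⇒  q = 4/9.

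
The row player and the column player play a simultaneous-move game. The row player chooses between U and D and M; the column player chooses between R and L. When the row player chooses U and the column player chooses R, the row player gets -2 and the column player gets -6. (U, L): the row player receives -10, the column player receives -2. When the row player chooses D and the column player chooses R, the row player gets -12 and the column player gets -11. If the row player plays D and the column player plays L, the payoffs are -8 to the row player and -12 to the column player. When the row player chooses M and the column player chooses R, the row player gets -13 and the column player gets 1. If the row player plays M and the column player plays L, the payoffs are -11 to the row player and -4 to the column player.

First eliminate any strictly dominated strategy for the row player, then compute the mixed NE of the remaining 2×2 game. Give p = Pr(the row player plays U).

The row player's strategy M is strictly dominated by D: -12 > -13 and -8 > -11. Eliminate M.
For the column player to be willing to mix, the column player must be indifferent between R and L, which pins down the row player's mix.
  the column player's payoff from R: p·(-6) + (1−p)·(-11) = 5p - 11
  the column player's payoff from L: p·(-2) + (1−p)·(-12) = 10p - 12
  5p - 11 = 10p - 12  ⇒  -5p = -1  ⇒  p = 1/5.

p = 1/5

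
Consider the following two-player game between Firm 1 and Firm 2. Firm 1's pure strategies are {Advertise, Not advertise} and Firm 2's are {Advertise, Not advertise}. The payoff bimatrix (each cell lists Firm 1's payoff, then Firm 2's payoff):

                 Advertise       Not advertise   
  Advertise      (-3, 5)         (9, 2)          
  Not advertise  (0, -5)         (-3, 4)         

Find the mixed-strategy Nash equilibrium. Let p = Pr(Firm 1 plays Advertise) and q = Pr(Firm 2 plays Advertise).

In a mixed equilibrium Firm 2 is indifferent between Advertise and Not advertise; this condition fixes p.
  Firm 2's payoff to Advertise: p·5 + (1−p)·(-5) = 10p - 5
  Firm 2's payoff to Not advertise: p·2 + (1−p)·4 = -2p + 4
  10p - 5 = -2p + 4  ⇒  12p = 9  ⇒  p = 3/4.
For Firm 1 to be willing to mix, Firm 1 must be indifferent between Advertise and Not advertise, which pins down Firm 2's mix.
  Firm 1's payoff to Advertise: q·(-3) + (1−q)·9 = -12q + 9
  Firm 1's payoff to Not advertise: q·0 + (1−q)·(-3) = 3q - 3
  -12q + 9 = 3q - 3  ⇒  -15q = -12  ⇒  q = 4/5.

p = 3/4, q = 4/5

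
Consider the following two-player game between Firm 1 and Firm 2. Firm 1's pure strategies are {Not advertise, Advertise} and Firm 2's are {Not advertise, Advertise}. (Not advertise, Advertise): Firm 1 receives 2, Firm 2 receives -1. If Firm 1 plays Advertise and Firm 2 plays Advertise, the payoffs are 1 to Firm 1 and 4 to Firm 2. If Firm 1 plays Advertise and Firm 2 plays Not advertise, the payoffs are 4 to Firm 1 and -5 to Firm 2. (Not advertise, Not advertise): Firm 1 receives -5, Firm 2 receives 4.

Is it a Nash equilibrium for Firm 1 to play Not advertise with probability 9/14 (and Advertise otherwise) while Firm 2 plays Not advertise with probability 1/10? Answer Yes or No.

Check Firm 2's indifference given Firm 1's mix p = 9/14:
  payoff from Not advertise = 11/14; payoff from Advertise = 11/14 — equal.
Check Firm 1's indifference given Firm 2's mix q = 1/10:
  payoff from Not advertise = 13/10; payoff from Advertise = 13/10 — equal.
Both players are indifferent, so neither can profitably deviate.

Yes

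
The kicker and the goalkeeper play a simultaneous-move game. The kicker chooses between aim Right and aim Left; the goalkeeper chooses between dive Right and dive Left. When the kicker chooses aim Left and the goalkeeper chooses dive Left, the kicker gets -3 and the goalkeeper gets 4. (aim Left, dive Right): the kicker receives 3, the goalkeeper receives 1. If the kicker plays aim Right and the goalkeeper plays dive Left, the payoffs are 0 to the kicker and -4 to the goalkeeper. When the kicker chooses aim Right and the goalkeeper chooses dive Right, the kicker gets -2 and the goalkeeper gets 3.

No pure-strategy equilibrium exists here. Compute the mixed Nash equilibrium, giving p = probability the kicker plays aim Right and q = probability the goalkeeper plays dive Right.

p = 3/10, q = 3/8

Set the goalkeeper's expected payoff from dive Right equal to that from dive Left:
  the goalkeeper's payoff to dive Right: p·3 + (1−p)·1 = 2p + 1
  the goalkeeper's payoff to dive Left: p·(-4) + (1−p)·4 = -8p + 4
  2p + 1 = -8p + 4  ⇒  10p = 3  ⇒  p = 3/10.
The kicker's indifference between aim Right and aim Left determines the goalkeeper's mixing probability q:
  the kicker's payoff to aim Right: q·(-2) + (1−q)·0 = -2q
  the kicker's payoff to aim Left: q·3 + (1−q)·(-3) = 6q - 3
  -2q = 6q - 3  ⇒  -8q = -3  ⇒  q = 3/8.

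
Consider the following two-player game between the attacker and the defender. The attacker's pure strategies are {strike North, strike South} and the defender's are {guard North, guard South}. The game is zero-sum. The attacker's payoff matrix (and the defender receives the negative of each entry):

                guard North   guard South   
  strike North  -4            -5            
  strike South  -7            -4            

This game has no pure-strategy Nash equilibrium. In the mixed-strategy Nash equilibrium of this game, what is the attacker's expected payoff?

-19/4

Set the attacker's expected payoff from strike North equal to that from strike South:
  the attacker's payoff from strike North: q·(-4) + (1−q)·(-5) = q - 5
  the attacker's payoff from strike South: q·(-7) + (1−q)·(-4) = -3q - 4
  q - 5 = -3q - 4  ⇒  4q = 1  ⇒  q = 1/4.
At equilibrium the attacker is indifferent across rows, so the attacker's payoff equals the payoff from strike North: (1/4)·(-4) + (3/4)·(-5) = -19/4.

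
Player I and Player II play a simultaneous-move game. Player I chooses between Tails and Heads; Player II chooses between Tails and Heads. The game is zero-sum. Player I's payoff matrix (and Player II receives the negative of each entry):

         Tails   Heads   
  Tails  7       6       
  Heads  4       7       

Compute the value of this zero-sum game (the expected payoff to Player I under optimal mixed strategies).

For Player I to be willing to mix, Player I must be indifferent between Tails and Heads, which pins down Player II's mix.
  Player I's payoff to Tails: q·7 + (1−q)·6 = q + 6
  Player I's payoff to Heads: q·4 + (1−q)·7 = -3q + 7
  q + 6 = -3q + 7  ⇒  4q = 1  ⇒  q = 1/4.
The value is Player I's expected payoff against this mix (using Tails): (1/4)·7 + (3/4)·6 = 25/4.

v = 25/4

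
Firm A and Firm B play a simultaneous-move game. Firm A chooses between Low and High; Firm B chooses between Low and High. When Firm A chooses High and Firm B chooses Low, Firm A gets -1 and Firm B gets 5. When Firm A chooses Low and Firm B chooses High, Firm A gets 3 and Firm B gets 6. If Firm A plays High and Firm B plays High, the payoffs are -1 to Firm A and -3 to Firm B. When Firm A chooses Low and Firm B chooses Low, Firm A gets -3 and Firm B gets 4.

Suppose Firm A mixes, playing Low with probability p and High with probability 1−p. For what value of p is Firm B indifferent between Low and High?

Firm B's indifference between Low and High determines Firm A's mixing probability p:
  Firm B's payoff from Low: p·4 + (1−p)·5 = -p + 5
  Firm B's payoff from High: p·6 + (1−p)·(-3) = 9p - 3
  -p + 5 = 9p - 3  ⇒  -10p = -8  ⇒  p = 4/5.

p = 4/5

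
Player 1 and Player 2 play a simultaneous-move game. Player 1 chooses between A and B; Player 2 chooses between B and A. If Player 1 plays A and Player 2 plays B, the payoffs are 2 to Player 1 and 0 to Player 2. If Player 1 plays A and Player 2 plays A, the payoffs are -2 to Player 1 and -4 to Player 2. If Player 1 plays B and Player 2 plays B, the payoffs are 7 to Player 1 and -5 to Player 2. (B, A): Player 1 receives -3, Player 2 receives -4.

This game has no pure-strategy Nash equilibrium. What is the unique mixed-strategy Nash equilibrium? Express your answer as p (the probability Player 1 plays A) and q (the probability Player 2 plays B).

p = 1/5, q = 1/6

In a mixed equilibrium Player 2 is indifferent between B and A; this condition fixes p.
  Player 2's payoff to B: p·0 + (1−p)·(-5) = 5p - 5
  Player 2's payoff to A: p·(-4) + (1−p)·(-4) = -4
  5p - 5 = -4  ⇒  5p = 1  ⇒  p = 1/5.
In a mixed equilibrium Player 1 is indifferent between A and B; this condition fixes q.
  Player 1's payoff to A: q·2 + (1−q)·(-2) = 4q - 2
  Player 1's payoff to B: q·7 + (1−q)·(-3) = 10q - 3
  4q - 2 = 10q - 3  ⇒  -6q = -1  ⇒  q = 1/6.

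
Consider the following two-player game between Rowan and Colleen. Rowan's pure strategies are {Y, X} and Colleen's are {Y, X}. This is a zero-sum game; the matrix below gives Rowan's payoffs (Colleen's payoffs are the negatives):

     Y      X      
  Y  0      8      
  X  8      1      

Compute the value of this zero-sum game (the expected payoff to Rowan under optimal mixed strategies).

v = 64/15

Set Rowan's expected payoff from Y equal to that from X:
  Rowan's payoff from Y: q·0 + (1−q)·8 = -8q + 8
  Rowan's payoff from X: q·8 + (1−q)·1 = 7q + 1
  -8q + 8 = 7q + 1  ⇒  -15q = -7  ⇒  q = 7/15.
The value is Rowan's expected payoff against this mix (using Y): (7/15)·0 + (8/15)·8 = 64/15.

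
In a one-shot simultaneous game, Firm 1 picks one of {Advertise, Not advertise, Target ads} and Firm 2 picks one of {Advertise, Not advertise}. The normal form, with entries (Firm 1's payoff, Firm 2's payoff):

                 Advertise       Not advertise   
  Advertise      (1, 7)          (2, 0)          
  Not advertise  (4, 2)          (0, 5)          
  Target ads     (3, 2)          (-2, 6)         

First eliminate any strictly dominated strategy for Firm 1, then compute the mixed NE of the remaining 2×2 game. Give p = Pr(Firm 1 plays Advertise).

Firm 1's strategy Target ads is strictly dominated by Not advertise: 4 > 3 and 0 > -2. Eliminate Target ads.
In a mixed equilibrium Firm 2 is indifferent between Advertise and Not advertise; this condition fixes p.
  Firm 2's payoff from Advertise: p·7 + (1−p)·2 = 5p + 2
  Firm 2's payoff from Not advertise: p·0 + (1−p)·5 = -5p + 5
  5p + 2 = -5p + 5  ⇒  10p = 3  ⇒  p = 3/10.

p = 3/10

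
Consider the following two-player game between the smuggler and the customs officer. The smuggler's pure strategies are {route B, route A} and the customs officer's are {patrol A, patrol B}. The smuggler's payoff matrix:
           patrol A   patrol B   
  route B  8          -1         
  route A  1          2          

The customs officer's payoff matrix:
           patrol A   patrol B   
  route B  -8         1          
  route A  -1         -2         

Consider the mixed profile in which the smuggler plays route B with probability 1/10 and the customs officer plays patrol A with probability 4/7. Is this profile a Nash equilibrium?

Given the customs officer's mix q = 4/7, the smuggler's payoff from route B is 29/7 but from route A is 10/7. The smuggler strictly prefers route B, so the smuggler would not mix.
So the proposed profile is not a Nash equilibrium.

No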